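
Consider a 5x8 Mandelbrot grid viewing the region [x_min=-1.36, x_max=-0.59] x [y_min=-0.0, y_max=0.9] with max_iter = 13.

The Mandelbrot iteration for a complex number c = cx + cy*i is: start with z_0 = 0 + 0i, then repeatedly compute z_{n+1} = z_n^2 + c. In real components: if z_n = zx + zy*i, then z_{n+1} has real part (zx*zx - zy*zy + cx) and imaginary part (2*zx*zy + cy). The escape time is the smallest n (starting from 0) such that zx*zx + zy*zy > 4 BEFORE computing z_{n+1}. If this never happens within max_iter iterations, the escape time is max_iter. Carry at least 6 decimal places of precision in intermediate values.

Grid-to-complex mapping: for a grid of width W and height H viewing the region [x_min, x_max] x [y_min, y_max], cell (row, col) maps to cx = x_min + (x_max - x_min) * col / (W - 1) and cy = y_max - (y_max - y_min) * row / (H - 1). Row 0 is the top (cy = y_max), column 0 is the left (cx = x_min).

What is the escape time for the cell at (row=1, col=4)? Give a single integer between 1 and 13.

Answer: 5

Derivation:
z_0 = 0 + 0i, c = -0.5900 + 0.7714i
Iter 1: z = -0.5900 + 0.7714i, |z|^2 = 0.9432
Iter 2: z = -0.8370 + -0.1389i, |z|^2 = 0.7199
Iter 3: z = 0.0913 + 1.0039i, |z|^2 = 1.0161
Iter 4: z = -1.5894 + 0.9547i, |z|^2 = 3.4378
Iter 5: z = 1.0248 + -2.2635i, |z|^2 = 6.1736
Escaped at iteration 5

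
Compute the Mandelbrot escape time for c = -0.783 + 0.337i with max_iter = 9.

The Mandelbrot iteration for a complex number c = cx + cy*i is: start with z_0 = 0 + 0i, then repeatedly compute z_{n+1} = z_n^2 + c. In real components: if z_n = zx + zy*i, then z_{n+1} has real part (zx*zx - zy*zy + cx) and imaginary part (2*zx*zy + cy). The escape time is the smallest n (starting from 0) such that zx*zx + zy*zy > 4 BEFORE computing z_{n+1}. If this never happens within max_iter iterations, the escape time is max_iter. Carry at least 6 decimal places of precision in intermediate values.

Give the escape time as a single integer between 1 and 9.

z_0 = 0 + 0i, c = -0.7830 + 0.3370i
Iter 1: z = -0.7830 + 0.3370i, |z|^2 = 0.7267
Iter 2: z = -0.2835 + -0.1907i, |z|^2 = 0.1167
Iter 3: z = -0.7390 + 0.4451i, |z|^2 = 0.7443
Iter 4: z = -0.4350 + -0.3209i, |z|^2 = 0.2922
Iter 5: z = -0.6968 + 0.6162i, |z|^2 = 0.8652
Iter 6: z = -0.6772 + -0.5217i, |z|^2 = 0.7308
Iter 7: z = -0.5966 + 1.0437i, |z|^2 = 1.4451
Iter 8: z = -1.5163 + -0.9082i, |z|^2 = 3.1242

Answer: 9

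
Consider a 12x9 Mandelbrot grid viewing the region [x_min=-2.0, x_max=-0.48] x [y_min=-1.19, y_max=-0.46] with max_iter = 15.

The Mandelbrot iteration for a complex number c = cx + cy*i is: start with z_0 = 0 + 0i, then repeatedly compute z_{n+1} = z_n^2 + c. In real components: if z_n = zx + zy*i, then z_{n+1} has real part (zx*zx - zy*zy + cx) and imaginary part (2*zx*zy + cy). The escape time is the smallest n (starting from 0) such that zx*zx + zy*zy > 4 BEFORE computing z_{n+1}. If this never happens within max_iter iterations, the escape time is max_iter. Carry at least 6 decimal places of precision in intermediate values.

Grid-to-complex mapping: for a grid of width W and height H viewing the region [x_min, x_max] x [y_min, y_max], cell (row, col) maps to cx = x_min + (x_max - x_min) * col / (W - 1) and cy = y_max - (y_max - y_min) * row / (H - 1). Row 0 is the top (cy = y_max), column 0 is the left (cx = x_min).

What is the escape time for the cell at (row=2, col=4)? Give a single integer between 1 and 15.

Answer: 3

Derivation:
z_0 = 0 + 0i, c = -1.4473 + -0.6425i
Iter 1: z = -1.4473 + -0.6425i, |z|^2 = 2.5074
Iter 2: z = 0.2345 + 1.2172i, |z|^2 = 1.5367
Iter 3: z = -2.8740 + -0.0716i, |z|^2 = 8.2648
Escaped at iteration 3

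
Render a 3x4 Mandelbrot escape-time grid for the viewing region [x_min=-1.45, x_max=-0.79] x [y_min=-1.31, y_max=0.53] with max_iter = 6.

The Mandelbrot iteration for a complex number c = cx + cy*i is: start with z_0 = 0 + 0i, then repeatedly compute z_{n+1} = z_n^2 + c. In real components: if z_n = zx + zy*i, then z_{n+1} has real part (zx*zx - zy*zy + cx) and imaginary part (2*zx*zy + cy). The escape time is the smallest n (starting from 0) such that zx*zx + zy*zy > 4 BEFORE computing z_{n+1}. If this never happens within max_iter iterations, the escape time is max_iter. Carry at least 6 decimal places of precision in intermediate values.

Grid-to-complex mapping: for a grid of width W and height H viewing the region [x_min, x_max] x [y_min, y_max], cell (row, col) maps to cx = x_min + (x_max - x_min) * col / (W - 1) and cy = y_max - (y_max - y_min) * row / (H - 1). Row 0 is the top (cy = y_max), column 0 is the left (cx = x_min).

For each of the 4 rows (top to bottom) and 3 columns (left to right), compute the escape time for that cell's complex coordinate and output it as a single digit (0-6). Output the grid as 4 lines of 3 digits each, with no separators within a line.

Answer: 356
666
334
222

Derivation:
(row=0, col=0): c = -1.4500 + 0.5300i → escape time 3
(row=0, col=1): c = -1.1200 + 0.5300i → escape time 5
(row=0, col=2): c = -0.7900 + 0.5300i → escape time 6
(row=1, col=0): c = -1.4500 + -0.0833i → escape time 6
(row=1, col=1): c = -1.1200 + -0.0833i → escape time 6
(row=1, col=2): c = -0.7900 + -0.0833i → escape time 6
(row=2, col=0): c = -1.4500 + -0.6967i → escape time 3
(row=2, col=1): c = -1.1200 + -0.6967i → escape time 3
(row=2, col=2): c = -0.7900 + -0.6967i → escape time 4
(row=3, col=0): c = -1.4500 + -1.3100i → escape time 2
(row=3, col=1): c = -1.1200 + -1.3100i → escape time 2
(row=3, col=2): c = -0.7900 + -1.3100i → escape time 2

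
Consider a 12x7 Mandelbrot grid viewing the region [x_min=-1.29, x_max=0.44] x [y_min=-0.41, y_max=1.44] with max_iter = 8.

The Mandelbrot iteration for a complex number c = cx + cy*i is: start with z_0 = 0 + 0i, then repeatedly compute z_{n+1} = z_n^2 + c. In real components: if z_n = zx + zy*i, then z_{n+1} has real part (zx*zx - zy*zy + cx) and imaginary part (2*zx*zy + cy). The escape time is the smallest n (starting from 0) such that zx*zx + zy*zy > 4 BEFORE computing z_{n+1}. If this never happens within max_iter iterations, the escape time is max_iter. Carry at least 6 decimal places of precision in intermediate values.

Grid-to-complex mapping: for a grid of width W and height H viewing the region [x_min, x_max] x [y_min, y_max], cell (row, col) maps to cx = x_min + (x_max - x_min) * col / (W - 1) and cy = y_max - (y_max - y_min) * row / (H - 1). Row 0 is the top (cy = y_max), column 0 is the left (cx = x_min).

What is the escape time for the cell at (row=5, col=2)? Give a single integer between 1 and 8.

Answer: 8

Derivation:
z_0 = 0 + 0i, c = -0.9755 + -0.1017i
Iter 1: z = -0.9755 + -0.1017i, |z|^2 = 0.9618
Iter 2: z = -0.0343 + 0.0967i, |z|^2 = 0.0105
Iter 3: z = -0.9836 + -0.1083i, |z|^2 = 0.9792
Iter 4: z = -0.0197 + 0.1114i, |z|^2 = 0.0128
Iter 5: z = -0.9875 + -0.1060i, |z|^2 = 0.9863
Iter 6: z = -0.0116 + 0.1078i, |z|^2 = 0.0117
Iter 7: z = -0.9869 + -0.1042i, |z|^2 = 0.9849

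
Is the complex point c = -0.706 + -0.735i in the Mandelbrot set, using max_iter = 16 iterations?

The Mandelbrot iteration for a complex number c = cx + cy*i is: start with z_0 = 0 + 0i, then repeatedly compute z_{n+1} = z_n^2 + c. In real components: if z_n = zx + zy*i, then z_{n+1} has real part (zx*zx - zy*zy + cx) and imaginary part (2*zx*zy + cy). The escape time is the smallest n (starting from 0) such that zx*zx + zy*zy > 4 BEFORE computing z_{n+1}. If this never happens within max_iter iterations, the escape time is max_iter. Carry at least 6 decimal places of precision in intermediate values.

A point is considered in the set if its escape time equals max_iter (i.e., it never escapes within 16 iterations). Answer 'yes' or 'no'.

Answer: no

Derivation:
z_0 = 0 + 0i, c = -0.7060 + -0.7350i
Iter 1: z = -0.7060 + -0.7350i, |z|^2 = 1.0387
Iter 2: z = -0.7478 + 0.3028i, |z|^2 = 0.6509
Iter 3: z = -0.2385 + -1.1879i, |z|^2 = 1.4680
Iter 4: z = -2.0602 + -0.1683i, |z|^2 = 4.2728
Escaped at iteration 4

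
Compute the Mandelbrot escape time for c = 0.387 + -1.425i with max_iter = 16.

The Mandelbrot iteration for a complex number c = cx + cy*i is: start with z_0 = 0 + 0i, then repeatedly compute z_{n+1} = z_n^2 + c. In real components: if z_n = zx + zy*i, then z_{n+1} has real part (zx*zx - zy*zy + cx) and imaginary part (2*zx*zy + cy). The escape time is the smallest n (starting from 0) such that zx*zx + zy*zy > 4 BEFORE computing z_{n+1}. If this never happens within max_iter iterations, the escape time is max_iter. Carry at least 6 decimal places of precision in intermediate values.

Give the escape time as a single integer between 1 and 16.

z_0 = 0 + 0i, c = 0.3870 + -1.4250i
Iter 1: z = 0.3870 + -1.4250i, |z|^2 = 2.1804
Iter 2: z = -1.4939 + -2.5280i, |z|^2 = 8.6221
Escaped at iteration 2

Answer: 2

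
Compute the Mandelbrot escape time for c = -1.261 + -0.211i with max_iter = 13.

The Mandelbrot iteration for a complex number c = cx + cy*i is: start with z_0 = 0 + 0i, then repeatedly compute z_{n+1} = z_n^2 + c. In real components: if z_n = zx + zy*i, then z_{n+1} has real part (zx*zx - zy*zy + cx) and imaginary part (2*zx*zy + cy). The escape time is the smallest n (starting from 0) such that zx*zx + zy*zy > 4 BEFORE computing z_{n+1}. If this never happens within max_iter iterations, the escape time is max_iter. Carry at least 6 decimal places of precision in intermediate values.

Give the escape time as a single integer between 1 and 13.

z_0 = 0 + 0i, c = -1.2610 + -0.2110i
Iter 1: z = -1.2610 + -0.2110i, |z|^2 = 1.6346
Iter 2: z = 0.2846 + 0.3211i, |z|^2 = 0.1841
Iter 3: z = -1.2831 + -0.0282i, |z|^2 = 1.6472
Iter 4: z = 0.3846 + -0.1386i, |z|^2 = 0.1672
Iter 5: z = -1.1323 + -0.3176i, |z|^2 = 1.3829
Iter 6: z = -0.0799 + 0.5083i, |z|^2 = 0.2647
Iter 7: z = -1.5130 + -0.2922i, |z|^2 = 2.3745
Iter 8: z = 0.9427 + 0.6732i, |z|^2 = 1.3419
Iter 9: z = -0.8254 + 1.0582i, |z|^2 = 1.8011
Iter 10: z = -1.6996 + -1.9579i, |z|^2 = 6.7219
Escaped at iteration 10

Answer: 10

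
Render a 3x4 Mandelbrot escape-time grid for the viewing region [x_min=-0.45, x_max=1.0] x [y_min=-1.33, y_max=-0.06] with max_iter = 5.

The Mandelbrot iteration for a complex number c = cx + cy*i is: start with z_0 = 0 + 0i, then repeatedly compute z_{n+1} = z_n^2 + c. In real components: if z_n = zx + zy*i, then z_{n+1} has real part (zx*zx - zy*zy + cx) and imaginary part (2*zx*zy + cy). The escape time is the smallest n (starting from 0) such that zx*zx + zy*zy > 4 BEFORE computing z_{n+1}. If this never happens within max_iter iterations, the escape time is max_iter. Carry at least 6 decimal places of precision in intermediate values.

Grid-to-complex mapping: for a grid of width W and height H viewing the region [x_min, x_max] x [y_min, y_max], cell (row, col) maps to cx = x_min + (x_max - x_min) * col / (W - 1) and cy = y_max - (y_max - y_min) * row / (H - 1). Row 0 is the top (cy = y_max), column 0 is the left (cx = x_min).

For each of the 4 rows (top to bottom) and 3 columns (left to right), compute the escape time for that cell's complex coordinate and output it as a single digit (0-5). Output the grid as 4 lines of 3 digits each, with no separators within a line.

Answer: 552
552
542
222

Derivation:
(row=0, col=0): c = -0.4500 + -0.0600i → escape time 5
(row=0, col=1): c = 0.2750 + -0.0600i → escape time 5
(row=0, col=2): c = 1.0000 + -0.0600i → escape time 2
(row=1, col=0): c = -0.4500 + -0.4833i → escape time 5
(row=1, col=1): c = 0.2750 + -0.4833i → escape time 5
(row=1, col=2): c = 1.0000 + -0.4833i → escape time 2
(row=2, col=0): c = -0.4500 + -0.9067i → escape time 5
(row=2, col=1): c = 0.2750 + -0.9067i → escape time 4
(row=2, col=2): c = 1.0000 + -0.9067i → escape time 2
(row=3, col=0): c = -0.4500 + -1.3300i → escape time 2
(row=3, col=1): c = 0.2750 + -1.3300i → escape time 2
(row=3, col=2): c = 1.0000 + -1.3300i → escape time 2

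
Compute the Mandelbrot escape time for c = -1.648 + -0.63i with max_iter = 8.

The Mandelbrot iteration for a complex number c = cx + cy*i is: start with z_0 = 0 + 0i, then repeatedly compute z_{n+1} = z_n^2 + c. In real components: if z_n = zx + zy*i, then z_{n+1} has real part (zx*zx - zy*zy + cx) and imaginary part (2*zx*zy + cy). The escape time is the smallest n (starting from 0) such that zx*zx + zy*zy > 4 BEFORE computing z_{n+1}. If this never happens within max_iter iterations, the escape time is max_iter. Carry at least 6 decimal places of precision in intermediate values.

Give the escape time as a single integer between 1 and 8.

Answer: 3

Derivation:
z_0 = 0 + 0i, c = -1.6480 + -0.6300i
Iter 1: z = -1.6480 + -0.6300i, |z|^2 = 3.1128
Iter 2: z = 0.6710 + 1.4465i, |z|^2 = 2.5426
Iter 3: z = -3.2901 + 1.3112i, |z|^2 = 12.5437
Escaped at iteration 3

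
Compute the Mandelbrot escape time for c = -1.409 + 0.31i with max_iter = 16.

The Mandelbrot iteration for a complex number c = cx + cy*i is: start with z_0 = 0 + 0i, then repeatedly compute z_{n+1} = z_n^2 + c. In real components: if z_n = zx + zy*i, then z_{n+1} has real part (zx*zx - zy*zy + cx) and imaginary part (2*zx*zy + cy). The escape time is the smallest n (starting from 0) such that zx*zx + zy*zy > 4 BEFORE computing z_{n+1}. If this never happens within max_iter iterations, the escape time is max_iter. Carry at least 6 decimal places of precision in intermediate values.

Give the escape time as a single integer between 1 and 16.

Answer: 5

Derivation:
z_0 = 0 + 0i, c = -1.4090 + 0.3100i
Iter 1: z = -1.4090 + 0.3100i, |z|^2 = 2.0814
Iter 2: z = 0.4802 + -0.5636i, |z|^2 = 0.5482
Iter 3: z = -1.4960 + -0.2312i, |z|^2 = 2.2916
Iter 4: z = 0.7757 + 1.0019i, |z|^2 = 1.6055
Iter 5: z = -1.8111 + 1.8643i, |z|^2 = 6.7558
Escaped at iteration 5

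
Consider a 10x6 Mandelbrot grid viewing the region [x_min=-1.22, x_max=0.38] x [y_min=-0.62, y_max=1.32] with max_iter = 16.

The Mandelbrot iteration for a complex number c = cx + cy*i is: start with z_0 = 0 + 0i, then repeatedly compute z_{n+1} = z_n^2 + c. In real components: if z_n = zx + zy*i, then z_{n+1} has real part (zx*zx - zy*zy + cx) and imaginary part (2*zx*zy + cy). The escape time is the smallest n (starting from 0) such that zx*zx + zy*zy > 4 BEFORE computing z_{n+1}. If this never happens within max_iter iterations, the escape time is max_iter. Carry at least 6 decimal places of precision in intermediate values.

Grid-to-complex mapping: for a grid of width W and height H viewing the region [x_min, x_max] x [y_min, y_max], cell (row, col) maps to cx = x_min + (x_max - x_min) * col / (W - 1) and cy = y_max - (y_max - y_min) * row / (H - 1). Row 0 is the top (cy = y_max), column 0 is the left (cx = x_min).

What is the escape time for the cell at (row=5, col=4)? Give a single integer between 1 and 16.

z_0 = 0 + 0i, c = -0.5089 + -0.6200i
Iter 1: z = -0.5089 + -0.6200i, |z|^2 = 0.6434
Iter 2: z = -0.6343 + 0.0110i, |z|^2 = 0.4025
Iter 3: z = -0.1066 + -0.6340i, |z|^2 = 0.4133
Iter 4: z = -0.8995 + -0.4848i, |z|^2 = 1.0440
Iter 5: z = 0.0651 + 0.2521i, |z|^2 = 0.0678
Iter 6: z = -0.5682 + -0.5872i, |z|^2 = 0.6676
Iter 7: z = -0.5308 + 0.0472i, |z|^2 = 0.2840
Iter 8: z = -0.2293 + -0.6702i, |z|^2 = 0.5017
Iter 9: z = -0.9054 + -0.3126i, |z|^2 = 0.9175
Iter 10: z = 0.2131 + -0.0539i, |z|^2 = 0.0483
Iter 11: z = -0.4664 + -0.6430i, |z|^2 = 0.6309
Iter 12: z = -0.7048 + -0.0203i, |z|^2 = 0.4972
Iter 13: z = -0.0125 + -0.5914i, |z|^2 = 0.3500
Iter 14: z = -0.8585 + -0.6052i, |z|^2 = 1.1033
Iter 15: z = -0.1381 + 0.4191i, |z|^2 = 0.1947

Answer: 16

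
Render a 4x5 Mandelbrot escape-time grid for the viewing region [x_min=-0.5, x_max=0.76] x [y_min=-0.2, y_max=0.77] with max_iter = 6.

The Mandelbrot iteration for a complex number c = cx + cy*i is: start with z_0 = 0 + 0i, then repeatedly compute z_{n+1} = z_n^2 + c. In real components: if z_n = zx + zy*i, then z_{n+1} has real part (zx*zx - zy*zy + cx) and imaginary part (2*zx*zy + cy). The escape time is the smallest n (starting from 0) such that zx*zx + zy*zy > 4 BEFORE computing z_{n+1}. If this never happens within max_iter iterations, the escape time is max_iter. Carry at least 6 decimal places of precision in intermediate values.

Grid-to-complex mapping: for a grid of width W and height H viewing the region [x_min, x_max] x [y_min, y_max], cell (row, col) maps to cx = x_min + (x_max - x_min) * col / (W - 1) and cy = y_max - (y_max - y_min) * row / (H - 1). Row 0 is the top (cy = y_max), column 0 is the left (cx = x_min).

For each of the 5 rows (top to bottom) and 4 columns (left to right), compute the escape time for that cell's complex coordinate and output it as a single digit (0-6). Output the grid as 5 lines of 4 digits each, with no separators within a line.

Answer: 6652
6663
6663
6663
6663

Derivation:
(row=0, col=0): c = -0.5000 + 0.7700i → escape time 6
(row=0, col=1): c = -0.0800 + 0.7700i → escape time 6
(row=0, col=2): c = 0.3400 + 0.7700i → escape time 5
(row=0, col=3): c = 0.7600 + 0.7700i → escape time 2
(row=1, col=0): c = -0.5000 + 0.5275i → escape time 6
(row=1, col=1): c = -0.0800 + 0.5275i → escape time 6
(row=1, col=2): c = 0.3400 + 0.5275i → escape time 6
(row=1, col=3): c = 0.7600 + 0.5275i → escape time 3
(row=2, col=0): c = -0.5000 + 0.2850i → escape time 6
(row=2, col=1): c = -0.0800 + 0.2850i → escape time 6
(row=2, col=2): c = 0.3400 + 0.2850i → escape time 6
(row=2, col=3): c = 0.7600 + 0.2850i → escape time 3
(row=3, col=0): c = -0.5000 + 0.0425i → escape time 6
(row=3, col=1): c = -0.0800 + 0.0425i → escape time 6
(row=3, col=2): c = 0.3400 + 0.0425i → escape time 6
(row=3, col=3): c = 0.7600 + 0.0425i → escape time 3
(row=4, col=0): c = -0.5000 + -0.2000i → escape time 6
(row=4, col=1): c = -0.0800 + -0.2000i → escape time 6
(row=4, col=2): c = 0.3400 + -0.2000i → escape time 6
(row=4, col=3): c = 0.7600 + -0.2000i → escape time 3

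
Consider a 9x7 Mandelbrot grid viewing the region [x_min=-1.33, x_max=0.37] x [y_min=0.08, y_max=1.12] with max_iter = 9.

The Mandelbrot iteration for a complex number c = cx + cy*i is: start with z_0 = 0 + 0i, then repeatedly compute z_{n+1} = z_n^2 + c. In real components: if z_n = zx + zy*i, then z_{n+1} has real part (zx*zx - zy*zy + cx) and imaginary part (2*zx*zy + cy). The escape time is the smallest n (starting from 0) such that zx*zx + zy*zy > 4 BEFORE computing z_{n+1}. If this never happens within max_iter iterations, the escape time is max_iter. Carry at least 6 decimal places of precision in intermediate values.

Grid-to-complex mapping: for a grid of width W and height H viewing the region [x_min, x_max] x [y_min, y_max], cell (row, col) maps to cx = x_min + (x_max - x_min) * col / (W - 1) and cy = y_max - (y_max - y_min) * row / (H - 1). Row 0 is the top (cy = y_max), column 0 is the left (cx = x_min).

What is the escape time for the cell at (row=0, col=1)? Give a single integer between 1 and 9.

Answer: 3

Derivation:
z_0 = 0 + 0i, c = -1.1175 + 1.1200i
Iter 1: z = -1.1175 + 1.1200i, |z|^2 = 2.5032
Iter 2: z = -1.1231 + -1.3832i, |z|^2 = 3.1746
Iter 3: z = -1.7694 + 4.2269i, |z|^2 = 20.9977
Escaped at iteration 3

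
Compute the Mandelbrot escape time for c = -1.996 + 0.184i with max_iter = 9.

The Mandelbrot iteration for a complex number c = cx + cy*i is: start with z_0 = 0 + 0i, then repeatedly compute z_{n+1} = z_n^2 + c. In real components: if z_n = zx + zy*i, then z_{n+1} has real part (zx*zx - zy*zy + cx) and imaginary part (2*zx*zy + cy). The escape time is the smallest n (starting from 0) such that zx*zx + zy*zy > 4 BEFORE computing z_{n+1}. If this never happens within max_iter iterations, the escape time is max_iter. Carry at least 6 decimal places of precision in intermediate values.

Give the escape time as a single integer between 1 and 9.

Answer: 1

Derivation:
z_0 = 0 + 0i, c = -1.9960 + 0.1840i
Iter 1: z = -1.9960 + 0.1840i, |z|^2 = 4.0179
Escaped at iteration 1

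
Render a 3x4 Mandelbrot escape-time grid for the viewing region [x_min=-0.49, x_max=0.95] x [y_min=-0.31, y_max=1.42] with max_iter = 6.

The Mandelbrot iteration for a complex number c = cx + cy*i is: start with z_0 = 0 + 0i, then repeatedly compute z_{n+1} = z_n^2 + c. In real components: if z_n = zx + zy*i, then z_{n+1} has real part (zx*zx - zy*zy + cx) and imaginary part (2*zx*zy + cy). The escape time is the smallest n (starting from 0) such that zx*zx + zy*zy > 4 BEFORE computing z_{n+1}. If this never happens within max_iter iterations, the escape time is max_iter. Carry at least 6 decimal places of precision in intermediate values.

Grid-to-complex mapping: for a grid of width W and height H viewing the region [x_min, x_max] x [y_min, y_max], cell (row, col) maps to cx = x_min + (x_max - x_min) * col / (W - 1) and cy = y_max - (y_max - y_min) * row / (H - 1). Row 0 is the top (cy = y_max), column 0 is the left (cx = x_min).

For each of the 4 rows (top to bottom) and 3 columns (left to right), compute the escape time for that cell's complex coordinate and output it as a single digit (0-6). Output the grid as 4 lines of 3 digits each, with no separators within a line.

(row=0, col=0): c = -0.4900 + 1.4200i → escape time 2
(row=0, col=1): c = 0.2300 + 1.4200i → escape time 2
(row=0, col=2): c = 0.9500 + 1.4200i → escape time 2
(row=1, col=0): c = -0.4900 + 0.8433i → escape time 5
(row=1, col=1): c = 0.2300 + 0.8433i → escape time 5
(row=1, col=2): c = 0.9500 + 0.8433i → escape time 2
(row=2, col=0): c = -0.4900 + 0.2667i → escape time 6
(row=2, col=1): c = 0.2300 + 0.2667i → escape time 6
(row=2, col=2): c = 0.9500 + 0.2667i → escape time 3
(row=3, col=0): c = -0.4900 + -0.3100i → escape time 6
(row=3, col=1): c = 0.2300 + -0.3100i → escape time 6
(row=3, col=2): c = 0.9500 + -0.3100i → escape time 3

Answer: 222
552
663
663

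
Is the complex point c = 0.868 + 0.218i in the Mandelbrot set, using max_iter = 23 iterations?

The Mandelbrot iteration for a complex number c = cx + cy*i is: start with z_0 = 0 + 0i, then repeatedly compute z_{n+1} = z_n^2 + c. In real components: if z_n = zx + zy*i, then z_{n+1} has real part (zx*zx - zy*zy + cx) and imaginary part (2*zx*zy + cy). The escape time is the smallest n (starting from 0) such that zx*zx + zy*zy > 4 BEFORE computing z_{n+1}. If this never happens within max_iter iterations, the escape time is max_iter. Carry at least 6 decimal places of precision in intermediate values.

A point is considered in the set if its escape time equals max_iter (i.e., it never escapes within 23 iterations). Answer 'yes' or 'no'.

z_0 = 0 + 0i, c = 0.8680 + 0.2180i
Iter 1: z = 0.8680 + 0.2180i, |z|^2 = 0.8009
Iter 2: z = 1.5739 + 0.5964i, |z|^2 = 2.8329
Iter 3: z = 2.9894 + 2.0955i, |z|^2 = 13.3277
Escaped at iteration 3

Answer: no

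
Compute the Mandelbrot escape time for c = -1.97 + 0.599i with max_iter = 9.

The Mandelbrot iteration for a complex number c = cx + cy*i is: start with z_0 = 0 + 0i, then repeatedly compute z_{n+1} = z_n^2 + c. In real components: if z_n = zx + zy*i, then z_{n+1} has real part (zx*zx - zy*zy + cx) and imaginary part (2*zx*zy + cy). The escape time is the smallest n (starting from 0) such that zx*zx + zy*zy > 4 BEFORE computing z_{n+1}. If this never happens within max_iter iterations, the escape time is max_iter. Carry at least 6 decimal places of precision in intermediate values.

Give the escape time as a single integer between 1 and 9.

Answer: 1

Derivation:
z_0 = 0 + 0i, c = -1.9700 + 0.5990i
Iter 1: z = -1.9700 + 0.5990i, |z|^2 = 4.2397
Escaped at iteration 1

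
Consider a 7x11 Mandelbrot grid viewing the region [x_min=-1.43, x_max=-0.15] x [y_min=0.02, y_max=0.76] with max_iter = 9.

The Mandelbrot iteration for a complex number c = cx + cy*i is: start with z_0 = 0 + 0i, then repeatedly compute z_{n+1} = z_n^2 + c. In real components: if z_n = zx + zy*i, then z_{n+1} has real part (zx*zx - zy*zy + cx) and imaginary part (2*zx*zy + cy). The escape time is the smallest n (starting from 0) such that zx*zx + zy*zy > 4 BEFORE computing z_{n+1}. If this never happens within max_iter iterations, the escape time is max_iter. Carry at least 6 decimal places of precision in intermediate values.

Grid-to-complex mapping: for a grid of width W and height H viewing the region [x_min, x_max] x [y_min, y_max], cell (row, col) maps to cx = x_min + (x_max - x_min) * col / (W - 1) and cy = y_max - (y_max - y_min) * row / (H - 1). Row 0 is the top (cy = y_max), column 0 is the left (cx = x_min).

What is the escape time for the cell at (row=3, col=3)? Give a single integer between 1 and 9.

Answer: 6

Derivation:
z_0 = 0 + 0i, c = -0.7900 + 0.5380i
Iter 1: z = -0.7900 + 0.5380i, |z|^2 = 0.9135
Iter 2: z = -0.4553 + -0.3120i, |z|^2 = 0.3047
Iter 3: z = -0.6800 + 0.8222i, |z|^2 = 1.1384
Iter 4: z = -1.0035 + -0.5802i, |z|^2 = 1.3437
Iter 5: z = -0.1196 + 1.7025i, |z|^2 = 2.9128
Iter 6: z = -3.6742 + 0.1308i, |z|^2 = 13.5168
Escaped at iteration 6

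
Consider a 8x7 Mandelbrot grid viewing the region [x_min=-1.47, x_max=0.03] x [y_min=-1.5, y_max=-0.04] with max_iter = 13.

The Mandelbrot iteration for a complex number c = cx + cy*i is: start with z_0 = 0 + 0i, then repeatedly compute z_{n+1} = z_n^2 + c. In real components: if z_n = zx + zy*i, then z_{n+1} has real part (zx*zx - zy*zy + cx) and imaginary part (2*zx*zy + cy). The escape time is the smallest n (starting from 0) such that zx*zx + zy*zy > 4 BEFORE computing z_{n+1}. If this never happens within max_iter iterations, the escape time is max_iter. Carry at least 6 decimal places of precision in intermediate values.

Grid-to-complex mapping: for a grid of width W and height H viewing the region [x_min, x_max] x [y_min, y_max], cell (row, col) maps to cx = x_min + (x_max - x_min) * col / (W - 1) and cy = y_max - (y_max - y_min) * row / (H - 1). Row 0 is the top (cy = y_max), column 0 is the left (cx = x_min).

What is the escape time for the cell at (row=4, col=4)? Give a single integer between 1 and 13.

Answer: 4

Derivation:
z_0 = 0 + 0i, c = -0.6129 + -1.0133i
Iter 1: z = -0.6129 + -1.0133i, |z|^2 = 1.4024
Iter 2: z = -1.2641 + 0.2287i, |z|^2 = 1.6503
Iter 3: z = 0.9328 + -1.5916i, |z|^2 = 3.4033
Iter 4: z = -2.2759 + -3.9826i, |z|^2 = 21.0410
Escaped at iteration 4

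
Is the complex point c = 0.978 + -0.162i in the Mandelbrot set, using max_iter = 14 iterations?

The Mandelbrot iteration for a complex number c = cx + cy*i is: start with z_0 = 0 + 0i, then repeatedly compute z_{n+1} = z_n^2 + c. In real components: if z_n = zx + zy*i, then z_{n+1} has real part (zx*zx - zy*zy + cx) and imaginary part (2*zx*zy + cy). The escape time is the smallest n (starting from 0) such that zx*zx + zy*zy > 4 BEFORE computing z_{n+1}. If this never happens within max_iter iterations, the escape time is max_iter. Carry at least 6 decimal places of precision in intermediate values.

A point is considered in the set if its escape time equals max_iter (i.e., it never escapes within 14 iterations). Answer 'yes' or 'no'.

Answer: no

Derivation:
z_0 = 0 + 0i, c = 0.9780 + -0.1620i
Iter 1: z = 0.9780 + -0.1620i, |z|^2 = 0.9827
Iter 2: z = 1.9082 + -0.4789i, |z|^2 = 3.8707
Iter 3: z = 4.3901 + -1.9896i, |z|^2 = 23.2312
Escaped at iteration 3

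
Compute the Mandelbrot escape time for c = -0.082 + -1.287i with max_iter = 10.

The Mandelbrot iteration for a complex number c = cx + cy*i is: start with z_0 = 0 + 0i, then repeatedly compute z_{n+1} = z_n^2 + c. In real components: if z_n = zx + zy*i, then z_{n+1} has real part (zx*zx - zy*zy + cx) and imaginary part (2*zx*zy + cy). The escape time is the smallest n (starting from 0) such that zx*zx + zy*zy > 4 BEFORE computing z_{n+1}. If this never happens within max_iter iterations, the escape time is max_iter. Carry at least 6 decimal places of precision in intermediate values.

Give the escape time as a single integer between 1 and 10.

Answer: 2

Derivation:
z_0 = 0 + 0i, c = -0.0820 + -1.2870i
Iter 1: z = -0.0820 + -1.2870i, |z|^2 = 1.6631
Iter 2: z = -1.7316 + -1.0759i, |z|^2 = 4.1562
Escaped at iteration 2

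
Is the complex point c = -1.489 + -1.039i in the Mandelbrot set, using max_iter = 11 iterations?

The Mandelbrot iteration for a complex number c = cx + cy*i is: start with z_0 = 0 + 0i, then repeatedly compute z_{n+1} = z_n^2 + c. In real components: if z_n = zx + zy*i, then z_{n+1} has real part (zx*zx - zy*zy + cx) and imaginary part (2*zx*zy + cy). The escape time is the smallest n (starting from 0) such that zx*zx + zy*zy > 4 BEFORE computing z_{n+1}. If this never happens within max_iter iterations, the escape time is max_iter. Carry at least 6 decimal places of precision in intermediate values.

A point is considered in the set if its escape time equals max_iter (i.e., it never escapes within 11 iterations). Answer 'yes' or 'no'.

Answer: no

Derivation:
z_0 = 0 + 0i, c = -1.4890 + -1.0390i
Iter 1: z = -1.4890 + -1.0390i, |z|^2 = 3.2966
Iter 2: z = -0.3514 + 2.0551i, |z|^2 = 4.3471
Escaped at iteration 2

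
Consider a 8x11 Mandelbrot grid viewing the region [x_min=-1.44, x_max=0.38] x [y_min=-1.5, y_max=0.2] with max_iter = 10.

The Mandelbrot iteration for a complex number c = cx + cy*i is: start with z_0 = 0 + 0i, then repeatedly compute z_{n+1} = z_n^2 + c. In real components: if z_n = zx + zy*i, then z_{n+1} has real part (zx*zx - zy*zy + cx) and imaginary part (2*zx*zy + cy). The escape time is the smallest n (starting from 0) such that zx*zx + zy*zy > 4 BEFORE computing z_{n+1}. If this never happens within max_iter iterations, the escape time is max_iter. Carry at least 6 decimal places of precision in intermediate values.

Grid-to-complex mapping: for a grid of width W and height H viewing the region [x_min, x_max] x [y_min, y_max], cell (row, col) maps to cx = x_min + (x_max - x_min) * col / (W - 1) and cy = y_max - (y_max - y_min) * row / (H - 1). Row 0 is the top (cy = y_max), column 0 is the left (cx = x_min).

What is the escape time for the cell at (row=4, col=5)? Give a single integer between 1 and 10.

Answer: 10

Derivation:
z_0 = 0 + 0i, c = -0.1400 + -0.4800i
Iter 1: z = -0.1400 + -0.4800i, |z|^2 = 0.2500
Iter 2: z = -0.3508 + -0.3456i, |z|^2 = 0.2425
Iter 3: z = -0.1364 + -0.2375i, |z|^2 = 0.0750
Iter 4: z = -0.1778 + -0.4152i, |z|^2 = 0.2040
Iter 5: z = -0.2808 + -0.3323i, |z|^2 = 0.1893
Iter 6: z = -0.1716 + -0.2934i, |z|^2 = 0.1155
Iter 7: z = -0.1966 + -0.3793i, |z|^2 = 0.1825
Iter 8: z = -0.2452 + -0.3308i, |z|^2 = 0.1696
Iter 9: z = -0.1893 + -0.3177i, |z|^2 = 0.1368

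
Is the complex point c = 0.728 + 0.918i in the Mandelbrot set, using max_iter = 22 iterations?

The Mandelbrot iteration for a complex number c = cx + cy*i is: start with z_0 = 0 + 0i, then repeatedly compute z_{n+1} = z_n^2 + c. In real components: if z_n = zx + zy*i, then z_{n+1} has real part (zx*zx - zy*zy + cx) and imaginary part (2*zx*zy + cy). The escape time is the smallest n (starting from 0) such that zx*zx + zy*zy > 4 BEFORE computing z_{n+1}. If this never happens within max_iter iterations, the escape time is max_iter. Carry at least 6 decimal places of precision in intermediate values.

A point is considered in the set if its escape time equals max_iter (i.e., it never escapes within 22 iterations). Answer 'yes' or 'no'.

Answer: no

Derivation:
z_0 = 0 + 0i, c = 0.7280 + 0.9180i
Iter 1: z = 0.7280 + 0.9180i, |z|^2 = 1.3727
Iter 2: z = 0.4153 + 2.2546i, |z|^2 = 5.2557
Escaped at iteration 2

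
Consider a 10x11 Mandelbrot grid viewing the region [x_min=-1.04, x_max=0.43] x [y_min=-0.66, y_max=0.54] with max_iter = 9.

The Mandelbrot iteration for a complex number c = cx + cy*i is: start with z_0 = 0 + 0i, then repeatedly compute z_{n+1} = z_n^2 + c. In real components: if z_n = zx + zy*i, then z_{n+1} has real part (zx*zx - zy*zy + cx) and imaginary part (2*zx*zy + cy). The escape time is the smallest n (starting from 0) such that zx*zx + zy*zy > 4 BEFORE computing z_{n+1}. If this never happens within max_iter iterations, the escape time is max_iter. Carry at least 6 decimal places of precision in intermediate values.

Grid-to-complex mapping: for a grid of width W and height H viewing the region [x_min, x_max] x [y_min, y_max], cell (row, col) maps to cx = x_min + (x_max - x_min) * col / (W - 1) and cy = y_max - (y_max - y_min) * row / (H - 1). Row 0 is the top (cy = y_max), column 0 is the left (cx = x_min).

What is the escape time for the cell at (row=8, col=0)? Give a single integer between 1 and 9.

z_0 = 0 + 0i, c = -1.0400 + -0.4200i
Iter 1: z = -1.0400 + -0.4200i, |z|^2 = 1.2580
Iter 2: z = -0.1348 + 0.4536i, |z|^2 = 0.2239
Iter 3: z = -1.2276 + -0.5423i, |z|^2 = 1.8010
Iter 4: z = 0.1729 + 0.9114i, |z|^2 = 0.8606
Iter 5: z = -1.8408 + -0.1049i, |z|^2 = 3.3995
Iter 6: z = 2.3375 + -0.0339i, |z|^2 = 5.4650
Escaped at iteration 6

Answer: 6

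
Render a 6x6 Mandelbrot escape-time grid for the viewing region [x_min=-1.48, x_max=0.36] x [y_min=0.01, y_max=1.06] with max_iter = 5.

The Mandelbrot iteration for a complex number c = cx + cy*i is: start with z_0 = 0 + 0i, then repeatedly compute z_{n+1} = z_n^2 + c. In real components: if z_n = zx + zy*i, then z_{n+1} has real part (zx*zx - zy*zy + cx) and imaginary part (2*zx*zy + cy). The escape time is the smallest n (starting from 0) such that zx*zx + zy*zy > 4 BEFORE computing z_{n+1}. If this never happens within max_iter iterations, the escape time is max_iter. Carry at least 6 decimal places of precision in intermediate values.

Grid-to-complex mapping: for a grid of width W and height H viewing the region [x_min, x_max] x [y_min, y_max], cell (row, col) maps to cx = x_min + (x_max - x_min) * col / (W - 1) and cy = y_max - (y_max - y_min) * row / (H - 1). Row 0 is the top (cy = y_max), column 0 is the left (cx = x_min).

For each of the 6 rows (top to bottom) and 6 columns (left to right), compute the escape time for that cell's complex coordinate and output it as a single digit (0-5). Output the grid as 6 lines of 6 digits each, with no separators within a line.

(row=0, col=0): c = -1.4800 + 1.0600i → escape time 2
(row=0, col=1): c = -1.1120 + 1.0600i → escape time 3
(row=0, col=2): c = -0.7440 + 1.0600i → escape time 3
(row=0, col=3): c = -0.3760 + 1.0600i → escape time 4
(row=0, col=4): c = -0.0080 + 1.0600i → escape time 5
(row=0, col=5): c = 0.3600 + 1.0600i → escape time 3
(row=1, col=0): c = -1.4800 + 0.8500i → escape time 3
(row=1, col=1): c = -1.1120 + 0.8500i → escape time 3
(row=1, col=2): c = -0.7440 + 0.8500i → escape time 4
(row=1, col=3): c = -0.3760 + 0.8500i → escape time 5
(row=1, col=4): c = -0.0080 + 0.8500i → escape time 5
(row=1, col=5): c = 0.3600 + 0.8500i → escape time 4
(row=2, col=0): c = -1.4800 + 0.6400i → escape time 3
(row=2, col=1): c = -1.1120 + 0.6400i → escape time 4
(row=2, col=2): c = -0.7440 + 0.6400i → escape time 5
(row=2, col=3): c = -0.3760 + 0.6400i → escape time 5
(row=2, col=4): c = -0.0080 + 0.6400i → escape time 5
(row=2, col=5): c = 0.3600 + 0.6400i → escape time 5
(row=3, col=0): c = -1.4800 + 0.4300i → escape time 4
(row=3, col=1): c = -1.1120 + 0.4300i → escape time 5
(row=3, col=2): c = -0.7440 + 0.4300i → escape time 5
(row=3, col=3): c = -0.3760 + 0.4300i → escape time 5
(row=3, col=4): c = -0.0080 + 0.4300i → escape time 5
(row=3, col=5): c = 0.3600 + 0.4300i → escape time 5
(row=4, col=0): c = -1.4800 + 0.2200i → escape time 5
(row=4, col=1): c = -1.1120 + 0.2200i → escape time 5
(row=4, col=2): c = -0.7440 + 0.2200i → escape time 5
(row=4, col=3): c = -0.3760 + 0.2200i → escape time 5
(row=4, col=4): c = -0.0080 + 0.2200i → escape time 5
(row=4, col=5): c = 0.3600 + 0.2200i → escape time 5
(row=5, col=0): c = -1.4800 + 0.0100i → escape time 5
(row=5, col=1): c = -1.1120 + 0.0100i → escape time 5
(row=5, col=2): c = -0.7440 + 0.0100i → escape time 5
(row=5, col=3): c = -0.3760 + 0.0100i → escape time 5
(row=5, col=4): c = -0.0080 + 0.0100i → escape time 5
(row=5, col=5): c = 0.3600 + 0.0100i → escape time 5

Answer: 233453
334554
345555
455555
555555
555555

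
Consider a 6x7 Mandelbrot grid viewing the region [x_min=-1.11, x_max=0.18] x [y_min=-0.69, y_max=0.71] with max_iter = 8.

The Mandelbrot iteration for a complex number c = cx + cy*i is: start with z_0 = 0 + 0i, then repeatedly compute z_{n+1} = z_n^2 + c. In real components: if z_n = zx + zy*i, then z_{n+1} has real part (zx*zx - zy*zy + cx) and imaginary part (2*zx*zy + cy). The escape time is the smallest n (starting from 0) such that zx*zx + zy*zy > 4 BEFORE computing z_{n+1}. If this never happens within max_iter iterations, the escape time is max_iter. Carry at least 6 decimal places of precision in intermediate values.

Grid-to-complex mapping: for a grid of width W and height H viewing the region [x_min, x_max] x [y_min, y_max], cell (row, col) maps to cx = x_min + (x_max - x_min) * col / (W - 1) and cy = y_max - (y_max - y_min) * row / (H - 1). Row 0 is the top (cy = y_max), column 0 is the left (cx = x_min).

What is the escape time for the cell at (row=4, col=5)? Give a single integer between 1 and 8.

z_0 = 0 + 0i, c = 0.1800 + -0.2233i
Iter 1: z = 0.1800 + -0.2233i, |z|^2 = 0.0823
Iter 2: z = 0.1625 + -0.3037i, |z|^2 = 0.1187
Iter 3: z = 0.1142 + -0.3221i, |z|^2 = 0.1168
Iter 4: z = 0.0893 + -0.2969i, |z|^2 = 0.0961
Iter 5: z = 0.0998 + -0.2764i, |z|^2 = 0.0863
Iter 6: z = 0.1136 + -0.2785i, |z|^2 = 0.0905
Iter 7: z = 0.1153 + -0.2866i, |z|^2 = 0.0954

Answer: 8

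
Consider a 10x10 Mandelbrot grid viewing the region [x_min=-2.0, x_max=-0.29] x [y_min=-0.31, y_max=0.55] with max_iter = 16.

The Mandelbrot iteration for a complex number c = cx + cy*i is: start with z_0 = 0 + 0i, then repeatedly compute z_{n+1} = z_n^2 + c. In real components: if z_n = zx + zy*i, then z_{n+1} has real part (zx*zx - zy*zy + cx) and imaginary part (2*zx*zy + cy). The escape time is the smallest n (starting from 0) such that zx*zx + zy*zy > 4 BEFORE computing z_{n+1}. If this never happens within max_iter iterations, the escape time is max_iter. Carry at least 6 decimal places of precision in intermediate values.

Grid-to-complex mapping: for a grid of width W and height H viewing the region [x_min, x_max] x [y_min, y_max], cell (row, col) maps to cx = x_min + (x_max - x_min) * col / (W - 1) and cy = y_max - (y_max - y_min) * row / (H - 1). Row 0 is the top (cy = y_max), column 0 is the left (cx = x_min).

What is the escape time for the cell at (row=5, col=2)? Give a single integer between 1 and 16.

Answer: 6

Derivation:
z_0 = 0 + 0i, c = -1.6200 + 0.0722i
Iter 1: z = -1.6200 + 0.0722i, |z|^2 = 2.6296
Iter 2: z = 0.9992 + -0.1618i, |z|^2 = 1.0245
Iter 3: z = -0.6478 + -0.2511i, |z|^2 = 0.4827
Iter 4: z = -1.2634 + 0.3975i, |z|^2 = 1.7542
Iter 5: z = -0.1819 + -0.9322i, |z|^2 = 0.9021
Iter 6: z = -2.4559 + 0.4113i, |z|^2 = 6.2007
Escaped at iteration 6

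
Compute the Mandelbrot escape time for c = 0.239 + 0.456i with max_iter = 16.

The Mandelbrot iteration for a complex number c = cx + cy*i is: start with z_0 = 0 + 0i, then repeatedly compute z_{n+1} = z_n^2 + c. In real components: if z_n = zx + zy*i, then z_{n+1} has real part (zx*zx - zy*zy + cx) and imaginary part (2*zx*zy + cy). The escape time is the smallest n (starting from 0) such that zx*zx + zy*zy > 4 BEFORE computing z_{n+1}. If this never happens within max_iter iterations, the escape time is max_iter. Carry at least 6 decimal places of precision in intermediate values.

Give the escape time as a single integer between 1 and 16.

z_0 = 0 + 0i, c = 0.2390 + 0.4560i
Iter 1: z = 0.2390 + 0.4560i, |z|^2 = 0.2651
Iter 2: z = 0.0882 + 0.6740i, |z|^2 = 0.4620
Iter 3: z = -0.2075 + 0.5749i, |z|^2 = 0.3735
Iter 4: z = -0.0484 + 0.2175i, |z|^2 = 0.0496
Iter 5: z = 0.1940 + 0.4349i, |z|^2 = 0.2268
Iter 6: z = 0.0875 + 0.6248i, |z|^2 = 0.3980
Iter 7: z = -0.1437 + 0.5653i, |z|^2 = 0.3402
Iter 8: z = -0.0599 + 0.2935i, |z|^2 = 0.0897
Iter 9: z = 0.1564 + 0.4208i, |z|^2 = 0.2016
Iter 10: z = 0.0864 + 0.5877i, |z|^2 = 0.3528
Iter 11: z = -0.0989 + 0.5575i, |z|^2 = 0.3206
Iter 12: z = -0.0621 + 0.3457i, |z|^2 = 0.1234
Iter 13: z = 0.1233 + 0.4131i, |z|^2 = 0.1858
Iter 14: z = 0.0836 + 0.5579i, |z|^2 = 0.3182
Iter 15: z = -0.0653 + 0.5492i, |z|^2 = 0.3059

Answer: 16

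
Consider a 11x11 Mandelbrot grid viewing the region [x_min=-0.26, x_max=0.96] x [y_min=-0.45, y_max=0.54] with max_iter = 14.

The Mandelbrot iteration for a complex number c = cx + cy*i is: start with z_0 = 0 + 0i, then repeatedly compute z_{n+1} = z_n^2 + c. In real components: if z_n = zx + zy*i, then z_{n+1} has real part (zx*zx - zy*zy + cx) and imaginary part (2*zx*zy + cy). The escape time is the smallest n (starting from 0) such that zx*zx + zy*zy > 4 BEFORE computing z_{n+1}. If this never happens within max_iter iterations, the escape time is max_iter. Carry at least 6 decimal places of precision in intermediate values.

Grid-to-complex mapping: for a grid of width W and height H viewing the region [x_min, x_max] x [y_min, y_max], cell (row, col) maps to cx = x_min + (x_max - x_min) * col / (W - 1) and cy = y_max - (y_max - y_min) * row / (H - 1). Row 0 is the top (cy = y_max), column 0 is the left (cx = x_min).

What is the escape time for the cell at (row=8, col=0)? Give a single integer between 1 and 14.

Answer: 14

Derivation:
z_0 = 0 + 0i, c = -0.2600 + -0.2520i
Iter 1: z = -0.2600 + -0.2520i, |z|^2 = 0.1311
Iter 2: z = -0.2559 + -0.1210i, |z|^2 = 0.0801
Iter 3: z = -0.2091 + -0.1901i, |z|^2 = 0.0799
Iter 4: z = -0.2524 + -0.1725i, |z|^2 = 0.0935
Iter 5: z = -0.2260 + -0.1649i, |z|^2 = 0.0783
Iter 6: z = -0.2361 + -0.1774i, |z|^2 = 0.0872
Iter 7: z = -0.2357 + -0.1682i, |z|^2 = 0.0839
Iter 8: z = -0.2327 + -0.1727i, |z|^2 = 0.0840
Iter 9: z = -0.2357 + -0.1716i, |z|^2 = 0.0850
Iter 10: z = -0.2339 + -0.1711i, |z|^2 = 0.0840
Iter 11: z = -0.2346 + -0.1719i, |z|^2 = 0.0846
Iter 12: z = -0.2345 + -0.1713i, |z|^2 = 0.0844
Iter 13: z = -0.2343 + -0.1716i, |z|^2 = 0.0844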